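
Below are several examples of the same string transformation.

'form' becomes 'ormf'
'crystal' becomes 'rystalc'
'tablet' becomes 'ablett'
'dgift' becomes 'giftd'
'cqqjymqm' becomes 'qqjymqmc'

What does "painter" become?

ainterp

The rule is to move the first character to the end.
For "painter" the result is "ainterp".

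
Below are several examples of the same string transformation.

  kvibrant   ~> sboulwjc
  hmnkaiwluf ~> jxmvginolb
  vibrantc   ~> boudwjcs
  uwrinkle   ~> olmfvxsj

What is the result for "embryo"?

The rule is to shift every letter 1 place forward in the alphabet (wrapping around), then swap the front and back halves of the string.
Starting from "embryo": after the first operation, "fncszp"; after the second, "szpfnc".

szpfnc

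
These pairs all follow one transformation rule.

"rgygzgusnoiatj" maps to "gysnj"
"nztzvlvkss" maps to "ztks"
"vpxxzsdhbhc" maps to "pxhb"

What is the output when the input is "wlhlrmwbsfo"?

lhbs

What's happening: swap each adjacent pair of characters (1↔2, 3↔4, ...), then keep one character in every 3, starting at position 1 (positions 1st, 4th, 7th, ...).
Working it through for "wlhlrmwbsfo": intermediate "lwlhmrbwfso", final "lhbs".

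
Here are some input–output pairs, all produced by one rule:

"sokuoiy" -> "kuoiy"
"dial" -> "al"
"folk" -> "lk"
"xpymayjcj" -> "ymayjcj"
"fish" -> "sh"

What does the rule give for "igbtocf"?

btocf

Looking at the pairs, the operation is to delete the first 2 characters.
So "igbtocf" becomes "btocf".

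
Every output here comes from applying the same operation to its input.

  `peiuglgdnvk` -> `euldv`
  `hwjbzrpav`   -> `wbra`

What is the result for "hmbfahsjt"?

mfhj

Each output is the input with this applied: keep every other character starting from the second (positions 2nd, 4th, 6th, ...).
"hmbfahsjt" → "mfhj".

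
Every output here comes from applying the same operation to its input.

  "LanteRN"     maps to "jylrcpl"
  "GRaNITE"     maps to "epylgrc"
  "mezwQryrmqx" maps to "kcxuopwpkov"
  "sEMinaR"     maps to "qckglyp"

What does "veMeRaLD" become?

tckcpyjb

In each case the input is transformed by: shift every letter 2 places backward in the alphabet (wrapping around), then convert every letter to lowercase.
Working it through for "veMeRaLD": intermediate "tcKcPyJB", final "tckcpyjb".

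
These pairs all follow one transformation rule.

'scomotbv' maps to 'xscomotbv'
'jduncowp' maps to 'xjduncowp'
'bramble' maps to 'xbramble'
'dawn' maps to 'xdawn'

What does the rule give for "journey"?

xjourney

Each output is the input with this applied: prepend "x".
So "journey" becomes "xjourney".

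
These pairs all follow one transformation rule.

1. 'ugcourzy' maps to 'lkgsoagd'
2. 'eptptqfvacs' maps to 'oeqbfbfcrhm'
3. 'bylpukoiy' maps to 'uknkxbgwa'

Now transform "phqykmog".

The pattern: shift every letter 12 places forward in the alphabet (wrapping around), then move the last 2 characters to the front (rotate right by 2).
Working it through for "phqykmog": intermediate "btckwyas", final "asbtckwy".

asbtckwy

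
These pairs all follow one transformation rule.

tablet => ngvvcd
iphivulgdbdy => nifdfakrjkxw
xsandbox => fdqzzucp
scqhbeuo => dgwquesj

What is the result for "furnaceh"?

cegjhwtp

Each output is the input with this applied: shift every letter 2 places forward in the alphabet (wrapping around), then swap the front and back halves of the string.
Applying both steps to "furnaceh": "hwtpcegj", then "cegjhwtp".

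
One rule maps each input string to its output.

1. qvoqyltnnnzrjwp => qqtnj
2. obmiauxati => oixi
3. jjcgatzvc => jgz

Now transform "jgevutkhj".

jvk

The rule is to keep one character in every 3, starting at position 1 (positions 1st, 4th, 7th, ...).
"jgevutkhj" → "jvk".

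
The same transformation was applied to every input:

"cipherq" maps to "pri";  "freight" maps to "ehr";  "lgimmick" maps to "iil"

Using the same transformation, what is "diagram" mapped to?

aai

Rule — move the first 2 characters to the end (rotate left by 2), then keep one character in every 3, starting at position 1 (positions 1st, 4th, 7th, ...).
On "diagram": the first step gives "agramdi", and the second then gives "aai".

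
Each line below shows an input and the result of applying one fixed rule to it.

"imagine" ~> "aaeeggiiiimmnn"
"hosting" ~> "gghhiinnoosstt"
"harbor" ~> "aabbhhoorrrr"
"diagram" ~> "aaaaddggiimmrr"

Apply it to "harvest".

In each case the input is transformed by: double every character, then sort the characters into alphabetical order.
Working it through for "harvest": intermediate "hhaarrvveesstt", final "aaeehhrrssttvv".

aaeehhrrssttvv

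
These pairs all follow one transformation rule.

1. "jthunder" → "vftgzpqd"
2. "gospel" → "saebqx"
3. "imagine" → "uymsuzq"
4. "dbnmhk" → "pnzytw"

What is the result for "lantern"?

The rule is to shift every letter 12 places forward in the alphabet (wrapping around).
Doing the same to "lantern": "xmzfqdz".

xmzfqdz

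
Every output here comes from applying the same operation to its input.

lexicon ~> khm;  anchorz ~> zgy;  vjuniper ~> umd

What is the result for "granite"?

fmd

Each output is the input with this applied: keep one character in every 3, starting at position 1 (positions 1st, 4th, 7th, ...), then shift every letter 1 place backward in the alphabet (wrapping around).
On "granite": the first step gives "gne", and the second then gives "fmd".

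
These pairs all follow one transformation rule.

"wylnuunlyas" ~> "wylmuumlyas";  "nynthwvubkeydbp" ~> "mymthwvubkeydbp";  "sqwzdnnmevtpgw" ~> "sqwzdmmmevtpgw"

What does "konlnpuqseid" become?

komlmpuqseid

In each case the input is transformed by: replace every "n" with "m".
On "konlnpuqseid" that produces "komlmpuqseid".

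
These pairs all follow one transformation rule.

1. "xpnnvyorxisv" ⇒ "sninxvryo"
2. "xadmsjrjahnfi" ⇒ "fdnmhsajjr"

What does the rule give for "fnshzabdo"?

In each case the input is transformed by: take characters alternately from the front and the back (1st, last, 2nd, 2nd-last, ...), then delete the first 3 characters.
Working it through for "fnshzabdo": intermediate "fondsbhaz", final "dsbhaz".

dsbhaz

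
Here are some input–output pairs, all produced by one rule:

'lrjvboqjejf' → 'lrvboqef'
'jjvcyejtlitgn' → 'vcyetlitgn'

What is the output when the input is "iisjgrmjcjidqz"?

iisgrmcidqz

Looking at the pairs, the operation is to remove every "j".
Doing the same to "iisjgrmjcjidqz": "iisgrmcidqz".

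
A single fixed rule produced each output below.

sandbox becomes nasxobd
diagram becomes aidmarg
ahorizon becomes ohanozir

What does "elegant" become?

eletnag

The pattern: move the first 3 characters to the end (rotate left by 3), then reverse the string.
For "elegant", step one produces "gantele"; step two turns that into "eletnag".
(Check on "ahorizon": → "rizonaho" → "ohanozir" ✓)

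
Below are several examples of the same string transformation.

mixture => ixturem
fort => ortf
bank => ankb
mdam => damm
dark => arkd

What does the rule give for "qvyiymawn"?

vyiymawnq

The transformation: move the first character to the end.
Doing the same to "qvyiymawn": "vyiymawnq".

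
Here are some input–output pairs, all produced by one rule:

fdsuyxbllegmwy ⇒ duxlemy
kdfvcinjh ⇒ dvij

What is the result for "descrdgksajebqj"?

ecdkaeq

Each output is the input with this applied: keep every other character starting from the second (positions 2nd, 4th, 6th, ...).
"descrdgksajebqj" → "ecdkaeq".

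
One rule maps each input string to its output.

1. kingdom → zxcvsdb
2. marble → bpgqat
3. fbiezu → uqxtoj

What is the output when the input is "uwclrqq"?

The pattern: shift every letter 11 places backward in the alphabet (wrapping around).
Applying that to "uwclrqq" gives "jlragff".

jlragff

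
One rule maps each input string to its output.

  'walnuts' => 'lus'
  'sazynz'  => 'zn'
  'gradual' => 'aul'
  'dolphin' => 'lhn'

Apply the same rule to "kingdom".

ndm

Each output is the input with this applied: delete the first character, then keep every other character starting from the second (positions 2nd, 4th, 6th, ...).
"kingdom" → "ingdom" → "ndm".
(Check on "walnuts": → "alnuts" → "lus" ✓)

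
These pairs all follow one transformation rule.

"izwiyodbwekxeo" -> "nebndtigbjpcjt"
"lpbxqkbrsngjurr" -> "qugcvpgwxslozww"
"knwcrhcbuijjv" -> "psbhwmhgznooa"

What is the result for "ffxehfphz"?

kkcjmkume

What's happening: shift every letter 5 places forward in the alphabet (wrapping around).
For "ffxehfphz" the result is "kkcjmkume".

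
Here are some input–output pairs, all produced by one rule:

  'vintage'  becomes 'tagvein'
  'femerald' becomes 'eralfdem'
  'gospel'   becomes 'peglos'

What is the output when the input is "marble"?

Each output is the input with this applied: swap the first and last characters, then move the first 3 characters to the end (rotate left by 3).
Working it through for "marble": intermediate "earblm", final "blmear".

blmear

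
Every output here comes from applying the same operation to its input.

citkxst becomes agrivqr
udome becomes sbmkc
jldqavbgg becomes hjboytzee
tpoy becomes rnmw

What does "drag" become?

bpye

What's happening: shift every letter 2 places backward in the alphabet (wrapping around).
Applying that to "drag" gives "bpye".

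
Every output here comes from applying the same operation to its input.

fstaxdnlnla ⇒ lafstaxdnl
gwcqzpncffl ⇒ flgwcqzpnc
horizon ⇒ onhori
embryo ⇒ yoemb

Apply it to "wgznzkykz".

The transformation: move the last 3 characters to the front (rotate right by 3), then delete the first character.
For "wgznzkykz", step one produces "ykzwgznzk"; step two turns that into "kzwgznzk".

kzwgznzk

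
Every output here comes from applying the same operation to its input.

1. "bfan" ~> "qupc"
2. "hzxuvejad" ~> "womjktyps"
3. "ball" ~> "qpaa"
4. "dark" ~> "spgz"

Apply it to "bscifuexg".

qhrxujtmv

Rule — shift every letter 11 places backward in the alphabet (wrapping around).
"bscifuexg" → "qhrxujtmv".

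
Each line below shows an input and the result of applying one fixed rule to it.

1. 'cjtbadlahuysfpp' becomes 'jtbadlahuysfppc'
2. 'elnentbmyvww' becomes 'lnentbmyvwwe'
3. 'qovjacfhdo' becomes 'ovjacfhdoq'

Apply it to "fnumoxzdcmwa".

numoxzdcmwaf

Rule — move the first character to the end.
So "fnumoxzdcmwa" becomes "numoxzdcmwaf".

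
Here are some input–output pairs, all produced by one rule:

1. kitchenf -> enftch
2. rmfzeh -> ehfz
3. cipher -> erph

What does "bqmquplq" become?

The pattern: delete the first 2 characters, then swap the front and back halves of the string.
So "bqmquplq" becomes "plqmqu".

plqmqu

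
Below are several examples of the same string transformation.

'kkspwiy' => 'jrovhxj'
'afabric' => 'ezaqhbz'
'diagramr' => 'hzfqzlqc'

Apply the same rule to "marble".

zqakdl

Looking at the pairs, the operation is to shift every letter 1 place backward in the alphabet (wrapping around), then move the first character to the end.
Applying that to "marble" gives "zqakdl".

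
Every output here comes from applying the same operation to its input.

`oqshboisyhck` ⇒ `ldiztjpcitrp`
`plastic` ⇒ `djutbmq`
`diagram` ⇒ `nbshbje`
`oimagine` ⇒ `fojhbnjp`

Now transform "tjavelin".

Each output is the input with this applied: shift every letter 1 place forward in the alphabet (wrapping around), then reverse the string.
Working it through for "tjavelin": intermediate "ukbwfmjo", final "ojmfwbku".

ojmfwbku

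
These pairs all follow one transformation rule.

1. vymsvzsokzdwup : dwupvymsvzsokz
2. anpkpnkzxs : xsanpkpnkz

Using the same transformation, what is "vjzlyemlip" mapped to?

The pattern: swap the front and back halves of the string, then move the first 3 characters to the end (rotate left by 3).
"vjzlyemlip" → "emlipvjzly" → "ipvjzlyeml".

ipvjzlyeml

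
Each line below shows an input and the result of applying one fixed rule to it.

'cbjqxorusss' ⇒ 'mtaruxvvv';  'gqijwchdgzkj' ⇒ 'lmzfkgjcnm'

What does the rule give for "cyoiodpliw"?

Looking at the pairs, the operation is to shift every letter 3 places forward in the alphabet (wrapping around), then delete the first 2 characters.
Working it through for "cyoiodpliw": intermediate "fbrlrgsolz", final "rlrgsolz".

rlrgsolz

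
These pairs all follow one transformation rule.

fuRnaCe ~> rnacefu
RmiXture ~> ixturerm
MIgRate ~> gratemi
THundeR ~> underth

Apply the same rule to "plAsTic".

In each case the input is transformed by: move the first 2 characters to the end (rotate left by 2), then convert every letter to lowercase.
Starting from "plAsTic": after the first operation, "AsTicpl"; after the second, "asticpl".

asticpl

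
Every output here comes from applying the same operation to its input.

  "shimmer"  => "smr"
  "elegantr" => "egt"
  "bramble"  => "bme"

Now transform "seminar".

sir

The transformation: keep one character in every 3, starting at position 1 (positions 1st, 4th, 7th, ...).
So "seminar" becomes "sir".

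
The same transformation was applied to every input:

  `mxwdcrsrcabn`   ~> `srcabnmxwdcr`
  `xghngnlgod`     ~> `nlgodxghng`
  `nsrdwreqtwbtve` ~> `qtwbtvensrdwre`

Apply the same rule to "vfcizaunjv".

aunjvvfciz

What's happening: swap the front and back halves of the string.
So "vfcizaunjv" becomes "aunjvvfciz".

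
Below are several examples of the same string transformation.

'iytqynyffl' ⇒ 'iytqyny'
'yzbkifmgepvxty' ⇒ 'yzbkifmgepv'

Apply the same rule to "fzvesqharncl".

Rule — delete the last 3 characters.
Applying that to "fzvesqharncl" gives "fzvesqhar".

fzvesqhar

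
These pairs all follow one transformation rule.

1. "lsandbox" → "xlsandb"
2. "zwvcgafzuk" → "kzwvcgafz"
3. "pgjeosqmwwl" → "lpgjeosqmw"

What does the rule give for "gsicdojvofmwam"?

mgsicdojvofmw

What's happening: move the last character to the front, then delete the last character.
For "gsicdojvofmwam" the result is "mgsicdojvofmw".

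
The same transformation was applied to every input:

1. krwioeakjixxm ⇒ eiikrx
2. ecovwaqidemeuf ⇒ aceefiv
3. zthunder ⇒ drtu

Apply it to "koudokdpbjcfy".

The rule is to keep every other character starting from the second (positions 2nd, 4th, 6th, ...), then sort the characters into alphabetical order.
Doing the same to "koudokdpbjcfy": "dfjkop".

dfjkop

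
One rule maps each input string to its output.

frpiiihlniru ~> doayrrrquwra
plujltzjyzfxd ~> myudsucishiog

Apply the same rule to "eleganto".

xnunpjwc

Each output is the input with this applied: shift every letter 9 places forward in the alphabet (wrapping around), then move the last character to the front.
"eleganto" → "xnunpjwc".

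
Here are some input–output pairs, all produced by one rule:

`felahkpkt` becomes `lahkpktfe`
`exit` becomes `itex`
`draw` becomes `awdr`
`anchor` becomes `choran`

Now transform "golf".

Rule — move the first 2 characters to the end (rotate left by 2).
"golf" → "lfgo".

lfgo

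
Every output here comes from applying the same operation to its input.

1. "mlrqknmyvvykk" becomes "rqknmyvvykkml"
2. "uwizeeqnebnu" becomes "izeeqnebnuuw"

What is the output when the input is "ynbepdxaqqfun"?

Rule — move the first 2 characters to the end (rotate left by 2).
So "ynbepdxaqqfun" becomes "bepdxaqqfunyn".

bepdxaqqfunyn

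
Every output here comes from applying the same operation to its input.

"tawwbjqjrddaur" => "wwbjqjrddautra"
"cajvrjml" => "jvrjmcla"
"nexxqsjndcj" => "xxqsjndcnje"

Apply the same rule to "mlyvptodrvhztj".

yvptodrvhztmjl

Rule — swap the first and last characters, then move the first 2 characters to the end (rotate left by 2).
Applying both steps to "mlyvptodrvhztj": "jlyvptodrvhztm", then "yvptodrvhztmjl".
(Check on "cajvrjml": → "lajvrjmc" → "jvrjmcla" ✓)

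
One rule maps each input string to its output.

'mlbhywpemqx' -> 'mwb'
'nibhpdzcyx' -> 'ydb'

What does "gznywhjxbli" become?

bhn

The pattern: keep one character in every 3, starting at position 3 (positions 3rd, 6th, 9th, ...), then reverse the string.
Applying both steps to "gznywhjxbli": "nhb", then "bhn".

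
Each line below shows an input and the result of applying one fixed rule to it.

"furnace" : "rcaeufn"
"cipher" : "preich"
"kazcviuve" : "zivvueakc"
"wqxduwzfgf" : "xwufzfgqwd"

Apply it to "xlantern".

The rule is to swap each adjacent pair of characters (1↔2, 3↔4, ...), then move the first 3 characters to the end (rotate left by 3).
Applying both steps to "xlantern": "lxnaetnr", then "aetnrlxn".

aetnrlxn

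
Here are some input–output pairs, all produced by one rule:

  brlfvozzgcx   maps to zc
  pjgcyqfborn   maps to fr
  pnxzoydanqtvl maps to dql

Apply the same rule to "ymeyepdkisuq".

Each output is the input with this applied: keep one character in every 3, starting at position 1 (positions 1st, 4th, 7th, ...), then delete the first 2 characters.
Starting from "ymeyepdkisuq": after the first operation, "yyds"; after the second, "ds".

ds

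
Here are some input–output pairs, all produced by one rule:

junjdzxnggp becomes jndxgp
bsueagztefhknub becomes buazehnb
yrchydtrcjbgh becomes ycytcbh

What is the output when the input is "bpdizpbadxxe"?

Rule — keep every other character starting from the first (positions 1st, 3rd, 5th, ...).
For "bpdizpbadxxe" the result is "bdzbdx".

bdzbdx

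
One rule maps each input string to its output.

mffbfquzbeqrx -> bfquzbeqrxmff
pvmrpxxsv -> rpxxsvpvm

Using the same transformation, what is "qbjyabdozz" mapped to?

yabdozzqbj

In each case the input is transformed by: move the first 3 characters to the end (rotate left by 3).
On "qbjyabdozz" that produces "yabdozzqbj".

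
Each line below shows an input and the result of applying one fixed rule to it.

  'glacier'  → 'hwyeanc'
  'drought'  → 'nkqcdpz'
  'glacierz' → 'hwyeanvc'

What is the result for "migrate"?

ecnwpai

The rule is to shift every letter 4 places backward in the alphabet (wrapping around), then move the first character to the end.
Working it through for "migrate": intermediate "iecnwpa", final "ecnwpai".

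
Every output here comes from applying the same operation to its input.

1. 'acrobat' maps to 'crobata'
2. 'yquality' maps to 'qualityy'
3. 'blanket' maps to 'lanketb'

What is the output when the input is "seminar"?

eminars

The pattern: move the first character to the end.
For "seminar" the result is "eminars".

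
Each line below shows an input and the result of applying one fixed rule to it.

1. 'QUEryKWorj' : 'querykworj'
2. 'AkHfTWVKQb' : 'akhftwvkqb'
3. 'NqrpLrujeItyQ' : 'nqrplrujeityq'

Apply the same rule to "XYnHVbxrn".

xynhvbxrn

In each case the input is transformed by: convert every letter to lowercase.
On "XYnHVbxrn" that produces "xynhvbxrn".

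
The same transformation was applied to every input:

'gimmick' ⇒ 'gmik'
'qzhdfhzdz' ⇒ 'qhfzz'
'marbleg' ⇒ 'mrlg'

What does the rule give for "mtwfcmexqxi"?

mwceqi

Rule — keep every other character starting from the first (positions 1st, 3rd, 5th, ...).
On "mtwfcmexqxi" that produces "mwceqi".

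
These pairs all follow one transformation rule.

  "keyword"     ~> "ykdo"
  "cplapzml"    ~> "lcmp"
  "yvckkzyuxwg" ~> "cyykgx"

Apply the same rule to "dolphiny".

ldnh

Rule — keep every other character starting from the first (positions 1st, 3rd, 5th, ...), then swap each adjacent pair of characters (1↔2, 3↔4, ...).
For "dolphiny" the result is "ldnh".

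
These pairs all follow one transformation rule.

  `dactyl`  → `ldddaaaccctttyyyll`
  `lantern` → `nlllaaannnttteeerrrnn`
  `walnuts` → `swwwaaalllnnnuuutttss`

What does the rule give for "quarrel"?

lqqquuuaaarrrrrreeell

The rule is to repeat every character 3 times, then move the last character to the front.
For "quarrel", step one produces "qqquuuaaarrrrrreeelll"; step two turns that into "lqqquuuaaarrrrrreeell".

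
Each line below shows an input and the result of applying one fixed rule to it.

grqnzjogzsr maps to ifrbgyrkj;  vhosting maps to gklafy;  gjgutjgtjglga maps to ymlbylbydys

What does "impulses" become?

Looking at the pairs, the operation is to shift every letter 8 places backward in the alphabet (wrapping around), then delete the first 2 characters.
"impulses" → "aehmdkwk" → "hmdkwk".

hmdkwk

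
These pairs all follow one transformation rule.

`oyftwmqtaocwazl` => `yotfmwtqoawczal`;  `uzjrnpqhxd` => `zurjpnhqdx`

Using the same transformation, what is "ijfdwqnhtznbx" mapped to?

Rule — swap each adjacent pair of characters (1↔2, 3↔4, ...).
"ijfdwqnhtznbx" → "jidfqwhnztbnx".

jidfqwhnztbnx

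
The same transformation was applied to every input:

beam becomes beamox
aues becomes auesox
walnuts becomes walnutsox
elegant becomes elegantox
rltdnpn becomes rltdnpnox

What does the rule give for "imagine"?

In each case the input is transformed by: append "ox".
Doing the same to "imagine": "imagineox".

imagineox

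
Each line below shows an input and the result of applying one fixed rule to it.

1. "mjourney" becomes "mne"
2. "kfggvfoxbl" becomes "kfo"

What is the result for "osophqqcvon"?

oqqn

Each output is the input with this applied: swap each adjacent pair of characters (1↔2, 3↔4, ...), then keep one character in every 3, starting at position 2 (positions 2nd, 5th, 8th, ...).
"osophqqcvon" → "sopoqhcqovn" → "oqqn".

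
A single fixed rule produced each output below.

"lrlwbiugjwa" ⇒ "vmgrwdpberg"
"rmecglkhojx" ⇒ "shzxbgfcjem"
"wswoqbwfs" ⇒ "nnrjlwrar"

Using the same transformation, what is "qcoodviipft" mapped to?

What's happening: shift every letter 5 places backward in the alphabet (wrapping around), then swap the first and last characters.
Applying that to "qcoodviipft" gives "oxjjyqddkal".

oxjjyqddkal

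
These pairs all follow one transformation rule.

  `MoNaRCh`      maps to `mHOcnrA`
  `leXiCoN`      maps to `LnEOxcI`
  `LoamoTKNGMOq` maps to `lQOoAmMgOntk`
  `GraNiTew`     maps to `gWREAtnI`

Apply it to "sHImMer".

Each output is the input with this applied: take characters alternately from the front and the back (1st, last, 2nd, 2nd-last, ...), then flip the case of every letter.
For "sHImMer", step one produces "srHeIMm"; step two turns that into "SRhEimM".

SRhEimM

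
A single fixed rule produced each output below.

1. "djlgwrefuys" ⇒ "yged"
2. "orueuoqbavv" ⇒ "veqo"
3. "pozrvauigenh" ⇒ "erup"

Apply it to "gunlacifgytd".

The pattern: keep one character in every 3, starting at position 1 (positions 1st, 4th, 7th, ...), then swap the first and last characters.
For "gunlacifgytd", step one produces "gliy"; step two turns that into "ylig".

ylig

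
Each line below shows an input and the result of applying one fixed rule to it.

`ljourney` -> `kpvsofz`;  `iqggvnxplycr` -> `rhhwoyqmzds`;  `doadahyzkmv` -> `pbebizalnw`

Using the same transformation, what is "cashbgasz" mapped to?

Looking at the pairs, the operation is to delete the first character, then shift every letter 1 place forward in the alphabet (wrapping around).
Starting from "cashbgasz": after the first operation, "ashbgasz"; after the second, "btichbta".

btichbta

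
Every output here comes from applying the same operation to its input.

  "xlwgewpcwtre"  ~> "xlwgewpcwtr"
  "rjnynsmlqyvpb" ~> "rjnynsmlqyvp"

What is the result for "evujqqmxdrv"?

The pattern: delete the last character.
For "evujqqmxdrv" the result is "evujqqmxdr".

evujqqmxdr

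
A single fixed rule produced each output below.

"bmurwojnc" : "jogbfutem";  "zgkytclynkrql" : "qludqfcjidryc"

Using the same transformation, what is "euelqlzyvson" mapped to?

didrqnkgfwmw

What's happening: shift every letter 8 places backward in the alphabet (wrapping around), then move the first 3 characters to the end (rotate left by 3).
Doing the same to "euelqlzyvson": "didrqnkgfwmw".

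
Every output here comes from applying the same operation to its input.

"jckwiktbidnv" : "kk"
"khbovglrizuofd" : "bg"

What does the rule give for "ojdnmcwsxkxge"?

dc

The transformation: keep one character in every 3, starting at position 3 (positions 3rd, 6th, 9th, ...), then keep only the first 2 characters.
"ojdnmcwsxkxge" → "dcxg" → "dc".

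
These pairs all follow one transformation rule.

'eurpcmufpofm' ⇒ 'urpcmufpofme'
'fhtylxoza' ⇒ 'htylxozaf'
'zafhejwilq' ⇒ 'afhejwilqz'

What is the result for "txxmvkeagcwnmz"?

xxmvkeagcwnmzt

In each case the input is transformed by: move the first character to the end.
On "txxmvkeagcwnmz" that produces "xxmvkeagcwnmzt".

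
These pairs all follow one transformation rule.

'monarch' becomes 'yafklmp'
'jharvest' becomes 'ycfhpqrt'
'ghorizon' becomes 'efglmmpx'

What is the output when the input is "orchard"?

The pattern: sort the characters into alphabetical order, then shift every letter 2 places backward in the alphabet (wrapping around).
Doing the same to "orchard": "yabfmpp".

yabfmpp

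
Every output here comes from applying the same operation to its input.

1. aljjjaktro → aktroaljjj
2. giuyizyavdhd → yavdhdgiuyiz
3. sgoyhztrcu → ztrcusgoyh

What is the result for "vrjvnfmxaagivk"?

The transformation: swap the front and back halves of the string.
Doing the same to "vrjvnfmxaagivk": "xaagivkvrjvnfm".

xaagivkvrjvnfm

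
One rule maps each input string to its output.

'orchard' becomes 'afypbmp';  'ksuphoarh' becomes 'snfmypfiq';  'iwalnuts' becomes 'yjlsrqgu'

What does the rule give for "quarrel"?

yppcjos

Rule — move the first 2 characters to the end (rotate left by 2), then shift every letter 2 places backward in the alphabet (wrapping around).
"quarrel" → "arrelqu" → "yppcjos".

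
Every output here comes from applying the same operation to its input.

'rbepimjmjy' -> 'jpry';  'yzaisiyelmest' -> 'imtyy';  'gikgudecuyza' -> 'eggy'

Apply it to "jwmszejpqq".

Looking at the pairs, the operation is to keep one character in every 3, starting at position 1 (positions 1st, 4th, 7th, ...), then sort the characters into alphabetical order.
Working it through for "jwmszejpqq": intermediate "jsjq", final "jjqs".
(Check on "rbepimjmjy": → "rpjy" → "jpry" ✓)

jjqs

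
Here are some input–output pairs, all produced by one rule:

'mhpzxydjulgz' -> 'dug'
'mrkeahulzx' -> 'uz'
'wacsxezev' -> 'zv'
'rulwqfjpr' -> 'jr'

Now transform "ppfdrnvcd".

Each output is the input with this applied: keep every other character starting from the first (positions 1st, 3rd, 5th, ...), then delete the first 3 characters.
Working it through for "ppfdrnvcd": intermediate "pfrvd", final "vd".

vd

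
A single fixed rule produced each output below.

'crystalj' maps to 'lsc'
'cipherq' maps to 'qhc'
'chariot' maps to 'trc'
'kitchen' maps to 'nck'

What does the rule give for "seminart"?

Looking at the pairs, the operation is to keep one character in every 3, starting at position 1 (positions 1st, 4th, 7th, ...), then reverse the string.
On "seminart": the first step gives "sir", and the second then gives "ris".

ris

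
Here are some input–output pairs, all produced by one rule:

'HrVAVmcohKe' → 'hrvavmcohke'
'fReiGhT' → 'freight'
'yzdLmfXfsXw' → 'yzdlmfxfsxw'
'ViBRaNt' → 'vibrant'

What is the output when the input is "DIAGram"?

diagram

Looking at the pairs, the operation is to convert every letter to lowercase.
Applying that to "DIAGram" gives "diagram".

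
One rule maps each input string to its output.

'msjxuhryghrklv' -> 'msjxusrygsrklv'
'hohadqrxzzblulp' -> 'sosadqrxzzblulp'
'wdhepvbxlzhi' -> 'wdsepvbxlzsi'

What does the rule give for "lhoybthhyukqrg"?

lsoybtssyukqrg

Rule — replace every "h" with "s".
Doing the same to "lhoybthhyukqrg": "lsoybtssyukqrg".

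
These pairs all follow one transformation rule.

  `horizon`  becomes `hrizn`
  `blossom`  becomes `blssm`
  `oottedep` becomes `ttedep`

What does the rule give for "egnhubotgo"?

Rule — remove every "o".
So "egnhubotgo" becomes "egnhubtg".

egnhubtg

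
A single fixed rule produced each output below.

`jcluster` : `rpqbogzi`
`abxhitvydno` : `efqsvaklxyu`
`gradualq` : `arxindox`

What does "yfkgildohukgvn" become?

dfialerhdskvch

The transformation: shift every letter 3 places backward in the alphabet (wrapping around), then move the first 3 characters to the end (rotate left by 3).
For "yfkgildohukgvn", step one produces "vchdfialerhdsk"; step two turns that into "dfialerhdskvch".
(Check on "jcluster": → "gzirpqbo" → "rpqbogzi" ✓)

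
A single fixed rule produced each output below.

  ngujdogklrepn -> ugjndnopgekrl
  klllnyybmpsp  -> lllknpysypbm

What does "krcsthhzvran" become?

crsktnhahrzv

In each case the input is transformed by: move the first 2 characters to the end (rotate left by 2), then take characters alternately from the front and the back (1st, last, 2nd, 2nd-last, ...).
Applying both steps to "krcsthhzvran": "csthhzvrankr", then "crsktnhahrzv".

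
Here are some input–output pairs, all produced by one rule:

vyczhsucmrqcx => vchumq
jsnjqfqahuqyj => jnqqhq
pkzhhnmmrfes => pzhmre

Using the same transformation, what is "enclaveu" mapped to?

ecae

Each output is the input with this applied: move the last character to the front, then keep every other character starting from the second (positions 2nd, 4th, 6th, ...).
On "enclaveu": the first step gives "uenclave", and the second then gives "ecae".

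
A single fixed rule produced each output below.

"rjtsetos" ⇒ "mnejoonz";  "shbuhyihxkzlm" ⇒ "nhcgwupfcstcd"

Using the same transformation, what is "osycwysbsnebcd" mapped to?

jynxtwxzritnnw

Each output is the input with this applied: shift every letter 5 places backward in the alphabet (wrapping around), then take characters alternately from the front and the back (1st, last, 2nd, 2nd-last, ...).
For "osycwysbsnebcd", step one produces "jntxrtnwnizwxy"; step two turns that into "jynxtwxzritnnw".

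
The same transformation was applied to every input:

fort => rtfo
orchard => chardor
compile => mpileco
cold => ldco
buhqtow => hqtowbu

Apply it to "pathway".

thwaypa

What's happening: move the first 2 characters to the end (rotate left by 2).
Doing the same to "pathway": "thwaypa".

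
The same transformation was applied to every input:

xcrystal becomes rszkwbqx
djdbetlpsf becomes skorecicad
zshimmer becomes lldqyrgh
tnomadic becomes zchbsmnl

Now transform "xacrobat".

Looking at the pairs, the operation is to swap the front and back halves of the string, then shift every letter 1 place backward in the alphabet (wrapping around).
"xacrobat" → "obatxacr" → "nazswzbq".

nazswzbq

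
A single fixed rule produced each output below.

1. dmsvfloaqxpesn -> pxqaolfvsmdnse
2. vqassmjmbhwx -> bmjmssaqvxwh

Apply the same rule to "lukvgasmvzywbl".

Each output is the input with this applied: reverse the string, then move the first 3 characters to the end (rotate left by 3).
Starting from "lukvgasmvzywbl": after the first operation, "lbwyzvmsagvkul"; after the second, "yzvmsagvkullbw".

yzvmsagvkullbw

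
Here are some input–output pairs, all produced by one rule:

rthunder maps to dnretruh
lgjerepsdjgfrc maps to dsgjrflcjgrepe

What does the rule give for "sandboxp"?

The transformation: swap the front and back halves of the string, then swap each adjacent pair of characters (1↔2, 3↔4, ...).
"sandboxp" → "boxpsand" → "obpxasdn".

obpxasdn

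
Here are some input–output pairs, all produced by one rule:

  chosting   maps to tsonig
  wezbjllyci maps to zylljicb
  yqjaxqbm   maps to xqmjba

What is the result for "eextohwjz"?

Looking at the pairs, the operation is to delete the first 2 characters, then sort the characters into reverse alphabetical order.
Starting from "eextohwjz": after the first operation, "xtohwjz"; after the second, "zxwtojh".

zxwtojh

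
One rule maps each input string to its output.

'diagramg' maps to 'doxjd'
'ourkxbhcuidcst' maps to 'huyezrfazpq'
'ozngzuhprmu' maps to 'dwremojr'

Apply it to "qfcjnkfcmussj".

gkhczjrppg

Each output is the input with this applied: delete the first 3 characters, then shift every letter 3 places backward in the alphabet (wrapping around).
Working it through for "qfcjnkfcmussj": intermediate "jnkfcmussj", final "gkhczjrppg".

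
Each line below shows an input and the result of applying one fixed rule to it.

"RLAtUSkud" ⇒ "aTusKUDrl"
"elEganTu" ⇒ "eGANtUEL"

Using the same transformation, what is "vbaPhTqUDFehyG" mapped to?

Rule — flip the case of every letter, then move the first 2 characters to the end (rotate left by 2).
"vbaPhTqUDFehyG" → "VBApHtQudfEHYg" → "ApHtQudfEHYgVB".

ApHtQudfEHYgVB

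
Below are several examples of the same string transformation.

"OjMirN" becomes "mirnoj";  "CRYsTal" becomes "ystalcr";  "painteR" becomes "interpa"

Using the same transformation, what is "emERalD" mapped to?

In each case the input is transformed by: move the first 2 characters to the end (rotate left by 2), then convert every letter to lowercase.
Applying that to "emERalD" gives "eraldem".

eraldem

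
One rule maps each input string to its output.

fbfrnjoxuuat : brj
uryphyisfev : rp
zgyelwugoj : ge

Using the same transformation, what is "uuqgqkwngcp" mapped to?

ug

What's happening: keep every other character starting from the second (positions 2nd, 4th, 6th, ...), then delete the last 3 characters.
"uuqgqkwngcp" → "ugknc" → "ug".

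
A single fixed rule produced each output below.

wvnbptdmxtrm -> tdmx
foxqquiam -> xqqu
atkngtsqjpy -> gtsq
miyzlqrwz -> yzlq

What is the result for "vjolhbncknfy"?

What's happening: delete the last 3 characters, then keep only the last 4 characters.
On "vjolhbncknfy": the first step gives "vjolhbnck", and the second then gives "bnck".

bnck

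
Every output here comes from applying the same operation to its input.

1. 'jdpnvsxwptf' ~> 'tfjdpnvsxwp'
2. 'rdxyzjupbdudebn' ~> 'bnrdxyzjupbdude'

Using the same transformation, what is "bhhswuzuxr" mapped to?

The pattern: move the last 2 characters to the front (rotate right by 2).
"bhhswuzuxr" → "xrbhhswuzu".

xrbhhswuzu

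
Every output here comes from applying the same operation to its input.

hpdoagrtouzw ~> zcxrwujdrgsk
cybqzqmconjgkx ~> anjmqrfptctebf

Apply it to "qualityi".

lbwlodxt

The pattern: shift every letter 3 places forward in the alphabet (wrapping around), then reverse the string.
Applying both steps to "qualityi": "txdolwbl", then "lbwlodxt".
(Check on "hpdoagrtouzw": → "ksgrdjuwrxcz" → "zcxrwujdrgsk" ✓)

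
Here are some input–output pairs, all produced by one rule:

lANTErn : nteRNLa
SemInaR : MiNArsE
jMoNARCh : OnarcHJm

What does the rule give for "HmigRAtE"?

IGraTehM

The pattern: move the first 2 characters to the end (rotate left by 2), then flip the case of every letter.
Applying that to "HmigRAtE" gives "IGraTehM".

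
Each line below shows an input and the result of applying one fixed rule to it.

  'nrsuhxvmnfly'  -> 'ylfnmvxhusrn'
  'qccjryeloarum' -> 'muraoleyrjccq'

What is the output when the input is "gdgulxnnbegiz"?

zigebnnxlugdg

Rule — reverse the string.
Applying that to "gdgulxnnbegiz" gives "zigebnnxlugdg".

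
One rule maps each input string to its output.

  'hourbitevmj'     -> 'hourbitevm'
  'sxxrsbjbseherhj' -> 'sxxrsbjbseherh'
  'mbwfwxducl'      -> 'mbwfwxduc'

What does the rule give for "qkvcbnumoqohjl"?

qkvcbnumoqohj

The pattern: delete the last character.
Doing the same to "qkvcbnumoqohjl": "qkvcbnumoqohj".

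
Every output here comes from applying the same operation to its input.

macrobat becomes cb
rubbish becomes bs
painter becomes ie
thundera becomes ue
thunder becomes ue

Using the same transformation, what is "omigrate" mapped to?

Looking at the pairs, the operation is to keep one character in every 3, starting at position 3 (positions 3rd, 6th, 9th, ...).
So "omigrate" becomes "ia".

ia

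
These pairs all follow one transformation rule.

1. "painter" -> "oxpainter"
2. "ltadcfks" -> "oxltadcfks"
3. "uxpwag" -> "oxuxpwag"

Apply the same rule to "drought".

oxdrought

What's happening: prepend "ox".
For "drought" the result is "oxdrought".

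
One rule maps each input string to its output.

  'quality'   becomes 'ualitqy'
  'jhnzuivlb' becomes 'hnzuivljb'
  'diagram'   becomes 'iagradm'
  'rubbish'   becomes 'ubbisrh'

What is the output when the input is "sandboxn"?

andboxsn

The transformation: swap the first and last characters, then move the first character to the end.
Applying both steps to "sandboxn": "nandboxs", then "andboxsn".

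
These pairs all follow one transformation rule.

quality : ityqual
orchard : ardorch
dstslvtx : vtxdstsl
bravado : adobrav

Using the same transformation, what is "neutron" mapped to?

ronneut

In each case the input is transformed by: move the last 3 characters to the front (rotate right by 3).
On "neutron" that produces "ronneut".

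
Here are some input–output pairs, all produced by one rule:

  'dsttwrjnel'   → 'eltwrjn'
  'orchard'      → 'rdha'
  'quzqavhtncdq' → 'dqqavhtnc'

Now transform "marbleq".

eqbl

Each output is the input with this applied: delete the first 3 characters, then move the last 2 characters to the front (rotate right by 2).
"marbleq" → "bleq" → "eqbl".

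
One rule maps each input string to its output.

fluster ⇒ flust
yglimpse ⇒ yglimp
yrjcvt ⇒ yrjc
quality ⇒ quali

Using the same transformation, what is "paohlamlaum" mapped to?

Looking at the pairs, the operation is to delete the last 2 characters.
"paohlamlaum" → "paohlamla".

paohlamla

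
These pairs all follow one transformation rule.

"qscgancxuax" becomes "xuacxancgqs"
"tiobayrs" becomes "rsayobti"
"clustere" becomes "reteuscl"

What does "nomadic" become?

The transformation: swap each adjacent pair of characters (1↔2, 3↔4, ...), then reverse the string.
"nomadic" → "onamidc" → "cdimano".

cdimano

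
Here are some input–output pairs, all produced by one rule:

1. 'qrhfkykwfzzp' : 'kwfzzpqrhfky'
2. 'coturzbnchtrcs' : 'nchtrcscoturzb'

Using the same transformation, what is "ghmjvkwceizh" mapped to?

Rule — swap the front and back halves of the string.
So "ghmjvkwceizh" becomes "wceizhghmjvk".

wceizhghmjvk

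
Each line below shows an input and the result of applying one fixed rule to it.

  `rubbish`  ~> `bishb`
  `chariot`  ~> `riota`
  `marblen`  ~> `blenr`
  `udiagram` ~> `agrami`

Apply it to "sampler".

plerm

Each output is the input with this applied: delete the first 2 characters, then move the first character to the end.
So "sampler" becomes "plerm".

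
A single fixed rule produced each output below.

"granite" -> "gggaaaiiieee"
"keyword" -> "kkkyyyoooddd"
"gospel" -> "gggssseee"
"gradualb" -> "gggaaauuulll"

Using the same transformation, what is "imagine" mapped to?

iiiaaaiiieee

The transformation: keep every other character starting from the first (positions 1st, 3rd, 5th, ...), then repeat every character 3 times.
So "imagine" becomes "iiiaaaiiieee".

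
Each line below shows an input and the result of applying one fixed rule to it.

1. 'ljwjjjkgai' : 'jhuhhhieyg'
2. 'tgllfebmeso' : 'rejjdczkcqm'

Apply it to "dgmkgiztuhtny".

Each output is the input with this applied: shift every letter 2 places backward in the alphabet (wrapping around).
For "dgmkgiztuhtny" the result is "bekiegxrsfrlw".

bekiegxrsfrlw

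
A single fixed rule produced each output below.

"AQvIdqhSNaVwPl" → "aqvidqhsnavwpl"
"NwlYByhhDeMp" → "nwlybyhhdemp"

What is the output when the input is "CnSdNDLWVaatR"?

cnsdndlwvaatr

Each output is the input with this applied: convert every letter to lowercase.
For "CnSdNDLWVaatR" the result is "cnsdndlwvaatr".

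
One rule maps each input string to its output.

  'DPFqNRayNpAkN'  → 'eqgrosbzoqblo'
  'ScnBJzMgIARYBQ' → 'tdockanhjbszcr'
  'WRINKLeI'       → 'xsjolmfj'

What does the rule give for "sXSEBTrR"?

Looking at the pairs, the operation is to shift every letter 1 place forward in the alphabet (wrapping around), then convert every letter to lowercase.
For "sXSEBTrR", step one produces "tYTFCUsS"; step two turns that into "tytfcuss".

tytfcuss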